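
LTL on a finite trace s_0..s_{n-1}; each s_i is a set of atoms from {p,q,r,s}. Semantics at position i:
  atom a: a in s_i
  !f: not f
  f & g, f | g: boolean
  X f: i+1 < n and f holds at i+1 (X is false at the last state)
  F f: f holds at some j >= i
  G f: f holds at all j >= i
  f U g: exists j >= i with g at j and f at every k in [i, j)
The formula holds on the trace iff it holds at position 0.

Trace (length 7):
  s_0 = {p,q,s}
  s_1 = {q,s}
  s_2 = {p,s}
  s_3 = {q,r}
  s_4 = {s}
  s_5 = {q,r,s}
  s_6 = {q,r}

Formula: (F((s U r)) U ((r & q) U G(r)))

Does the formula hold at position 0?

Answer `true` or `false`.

Answer: true

Derivation:
s_0={p,q,s}: (F((s U r)) U ((r & q) U G(r)))=True F((s U r))=True (s U r)=True s=True r=False ((r & q) U G(r))=False (r & q)=False q=True G(r)=False
s_1={q,s}: (F((s U r)) U ((r & q) U G(r)))=True F((s U r))=True (s U r)=True s=True r=False ((r & q) U G(r))=False (r & q)=False q=True G(r)=False
s_2={p,s}: (F((s U r)) U ((r & q) U G(r)))=True F((s U r))=True (s U r)=True s=True r=False ((r & q) U G(r))=False (r & q)=False q=False G(r)=False
s_3={q,r}: (F((s U r)) U ((r & q) U G(r)))=True F((s U r))=True (s U r)=True s=False r=True ((r & q) U G(r))=False (r & q)=True q=True G(r)=False
s_4={s}: (F((s U r)) U ((r & q) U G(r)))=True F((s U r))=True (s U r)=True s=True r=False ((r & q) U G(r))=False (r & q)=False q=False G(r)=False
s_5={q,r,s}: (F((s U r)) U ((r & q) U G(r)))=True F((s U r))=True (s U r)=True s=True r=True ((r & q) U G(r))=True (r & q)=True q=True G(r)=True
s_6={q,r}: (F((s U r)) U ((r & q) U G(r)))=True F((s U r))=True (s U r)=True s=False r=True ((r & q) U G(r))=True (r & q)=True q=True G(r)=True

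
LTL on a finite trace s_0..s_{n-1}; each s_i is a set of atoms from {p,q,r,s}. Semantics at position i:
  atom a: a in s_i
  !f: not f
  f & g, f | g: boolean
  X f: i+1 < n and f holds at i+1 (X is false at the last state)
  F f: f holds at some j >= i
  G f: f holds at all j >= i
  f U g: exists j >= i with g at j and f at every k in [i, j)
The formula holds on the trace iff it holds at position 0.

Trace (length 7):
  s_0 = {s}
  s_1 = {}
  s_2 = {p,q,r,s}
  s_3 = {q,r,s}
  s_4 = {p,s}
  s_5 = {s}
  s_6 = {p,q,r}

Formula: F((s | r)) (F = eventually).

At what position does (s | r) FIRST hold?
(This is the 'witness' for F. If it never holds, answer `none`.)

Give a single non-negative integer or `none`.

s_0={s}: (s | r)=True s=True r=False
s_1={}: (s | r)=False s=False r=False
s_2={p,q,r,s}: (s | r)=True s=True r=True
s_3={q,r,s}: (s | r)=True s=True r=True
s_4={p,s}: (s | r)=True s=True r=False
s_5={s}: (s | r)=True s=True r=False
s_6={p,q,r}: (s | r)=True s=False r=True
F((s | r)) holds; first witness at position 0.

Answer: 0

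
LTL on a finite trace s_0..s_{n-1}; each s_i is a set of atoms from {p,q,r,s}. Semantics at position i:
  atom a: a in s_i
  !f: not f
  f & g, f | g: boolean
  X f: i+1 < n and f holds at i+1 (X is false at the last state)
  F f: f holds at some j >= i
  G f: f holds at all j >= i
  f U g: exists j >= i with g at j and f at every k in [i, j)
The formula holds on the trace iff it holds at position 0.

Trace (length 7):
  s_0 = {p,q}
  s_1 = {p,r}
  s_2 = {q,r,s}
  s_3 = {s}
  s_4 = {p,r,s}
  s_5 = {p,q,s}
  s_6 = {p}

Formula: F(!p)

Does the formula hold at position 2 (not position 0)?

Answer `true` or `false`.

Answer: true

Derivation:
s_0={p,q}: F(!p)=True !p=False p=True
s_1={p,r}: F(!p)=True !p=False p=True
s_2={q,r,s}: F(!p)=True !p=True p=False
s_3={s}: F(!p)=True !p=True p=False
s_4={p,r,s}: F(!p)=False !p=False p=True
s_5={p,q,s}: F(!p)=False !p=False p=True
s_6={p}: F(!p)=False !p=False p=True
Evaluating at position 2: result = True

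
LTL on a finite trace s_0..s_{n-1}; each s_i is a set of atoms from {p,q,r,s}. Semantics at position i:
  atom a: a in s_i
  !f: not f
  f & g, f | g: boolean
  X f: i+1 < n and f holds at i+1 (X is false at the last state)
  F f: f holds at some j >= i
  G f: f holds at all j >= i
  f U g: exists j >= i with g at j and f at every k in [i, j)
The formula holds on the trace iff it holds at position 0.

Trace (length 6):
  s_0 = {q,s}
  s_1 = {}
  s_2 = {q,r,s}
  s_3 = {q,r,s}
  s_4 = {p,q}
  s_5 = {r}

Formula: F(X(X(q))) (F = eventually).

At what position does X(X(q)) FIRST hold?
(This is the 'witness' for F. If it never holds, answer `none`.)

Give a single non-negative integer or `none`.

s_0={q,s}: X(X(q))=True X(q)=False q=True
s_1={}: X(X(q))=True X(q)=True q=False
s_2={q,r,s}: X(X(q))=True X(q)=True q=True
s_3={q,r,s}: X(X(q))=False X(q)=True q=True
s_4={p,q}: X(X(q))=False X(q)=False q=True
s_5={r}: X(X(q))=False X(q)=False q=False
F(X(X(q))) holds; first witness at position 0.

Answer: 0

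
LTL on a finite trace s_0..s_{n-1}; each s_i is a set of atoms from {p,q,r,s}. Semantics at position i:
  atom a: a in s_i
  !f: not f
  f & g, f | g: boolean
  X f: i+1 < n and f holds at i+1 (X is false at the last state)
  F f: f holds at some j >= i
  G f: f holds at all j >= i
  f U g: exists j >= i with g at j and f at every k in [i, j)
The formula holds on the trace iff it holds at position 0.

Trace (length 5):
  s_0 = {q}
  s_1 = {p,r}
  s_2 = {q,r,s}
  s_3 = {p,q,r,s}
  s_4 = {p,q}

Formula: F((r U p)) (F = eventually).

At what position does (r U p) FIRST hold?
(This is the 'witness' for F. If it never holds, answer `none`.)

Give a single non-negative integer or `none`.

s_0={q}: (r U p)=False r=False p=False
s_1={p,r}: (r U p)=True r=True p=True
s_2={q,r,s}: (r U p)=True r=True p=False
s_3={p,q,r,s}: (r U p)=True r=True p=True
s_4={p,q}: (r U p)=True r=False p=True
F((r U p)) holds; first witness at position 1.

Answer: 1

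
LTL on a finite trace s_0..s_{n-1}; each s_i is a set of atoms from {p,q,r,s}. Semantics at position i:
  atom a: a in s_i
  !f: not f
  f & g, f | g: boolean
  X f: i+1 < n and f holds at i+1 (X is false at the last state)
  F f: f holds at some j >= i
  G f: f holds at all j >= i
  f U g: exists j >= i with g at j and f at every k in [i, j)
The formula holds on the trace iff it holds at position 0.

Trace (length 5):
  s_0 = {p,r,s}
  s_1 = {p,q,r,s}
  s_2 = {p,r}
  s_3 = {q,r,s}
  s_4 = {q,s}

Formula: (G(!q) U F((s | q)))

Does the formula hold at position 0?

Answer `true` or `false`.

Answer: true

Derivation:
s_0={p,r,s}: (G(!q) U F((s | q)))=True G(!q)=False !q=True q=False F((s | q))=True (s | q)=True s=True
s_1={p,q,r,s}: (G(!q) U F((s | q)))=True G(!q)=False !q=False q=True F((s | q))=True (s | q)=True s=True
s_2={p,r}: (G(!q) U F((s | q)))=True G(!q)=False !q=True q=False F((s | q))=True (s | q)=False s=False
s_3={q,r,s}: (G(!q) U F((s | q)))=True G(!q)=False !q=False q=True F((s | q))=True (s | q)=True s=True
s_4={q,s}: (G(!q) U F((s | q)))=True G(!q)=False !q=False q=True F((s | q))=True (s | q)=True s=True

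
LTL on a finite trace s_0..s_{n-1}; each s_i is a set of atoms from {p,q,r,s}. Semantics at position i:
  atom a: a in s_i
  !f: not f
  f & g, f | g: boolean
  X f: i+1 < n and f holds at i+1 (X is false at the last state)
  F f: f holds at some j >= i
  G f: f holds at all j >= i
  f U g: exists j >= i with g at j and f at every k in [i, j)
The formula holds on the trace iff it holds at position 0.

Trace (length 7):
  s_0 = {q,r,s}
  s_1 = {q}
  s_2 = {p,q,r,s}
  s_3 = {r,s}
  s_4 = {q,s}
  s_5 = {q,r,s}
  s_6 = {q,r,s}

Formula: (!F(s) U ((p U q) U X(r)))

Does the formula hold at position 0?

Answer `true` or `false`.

Answer: true

Derivation:
s_0={q,r,s}: (!F(s) U ((p U q) U X(r)))=True !F(s)=False F(s)=True s=True ((p U q) U X(r))=True (p U q)=True p=False q=True X(r)=False r=True
s_1={q}: (!F(s) U ((p U q) U X(r)))=True !F(s)=False F(s)=True s=False ((p U q) U X(r))=True (p U q)=True p=False q=True X(r)=True r=False
s_2={p,q,r,s}: (!F(s) U ((p U q) U X(r)))=True !F(s)=False F(s)=True s=True ((p U q) U X(r))=True (p U q)=True p=True q=True X(r)=True r=True
s_3={r,s}: (!F(s) U ((p U q) U X(r)))=False !F(s)=False F(s)=True s=True ((p U q) U X(r))=False (p U q)=False p=False q=False X(r)=False r=True
s_4={q,s}: (!F(s) U ((p U q) U X(r)))=True !F(s)=False F(s)=True s=True ((p U q) U X(r))=True (p U q)=True p=False q=True X(r)=True r=False
s_5={q,r,s}: (!F(s) U ((p U q) U X(r)))=True !F(s)=False F(s)=True s=True ((p U q) U X(r))=True (p U q)=True p=False q=True X(r)=True r=True
s_6={q,r,s}: (!F(s) U ((p U q) U X(r)))=False !F(s)=False F(s)=True s=True ((p U q) U X(r))=False (p U q)=True p=False q=True X(r)=False r=True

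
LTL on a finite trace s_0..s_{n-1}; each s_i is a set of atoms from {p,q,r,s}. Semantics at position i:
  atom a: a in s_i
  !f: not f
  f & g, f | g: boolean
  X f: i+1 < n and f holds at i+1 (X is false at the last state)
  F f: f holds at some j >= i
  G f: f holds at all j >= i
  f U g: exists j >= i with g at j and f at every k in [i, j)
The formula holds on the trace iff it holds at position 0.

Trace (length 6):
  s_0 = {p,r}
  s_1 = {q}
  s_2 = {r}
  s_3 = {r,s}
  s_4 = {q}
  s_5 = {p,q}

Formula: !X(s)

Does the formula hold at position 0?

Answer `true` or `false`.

Answer: true

Derivation:
s_0={p,r}: !X(s)=True X(s)=False s=False
s_1={q}: !X(s)=True X(s)=False s=False
s_2={r}: !X(s)=False X(s)=True s=False
s_3={r,s}: !X(s)=True X(s)=False s=True
s_4={q}: !X(s)=True X(s)=False s=False
s_5={p,q}: !X(s)=True X(s)=False s=False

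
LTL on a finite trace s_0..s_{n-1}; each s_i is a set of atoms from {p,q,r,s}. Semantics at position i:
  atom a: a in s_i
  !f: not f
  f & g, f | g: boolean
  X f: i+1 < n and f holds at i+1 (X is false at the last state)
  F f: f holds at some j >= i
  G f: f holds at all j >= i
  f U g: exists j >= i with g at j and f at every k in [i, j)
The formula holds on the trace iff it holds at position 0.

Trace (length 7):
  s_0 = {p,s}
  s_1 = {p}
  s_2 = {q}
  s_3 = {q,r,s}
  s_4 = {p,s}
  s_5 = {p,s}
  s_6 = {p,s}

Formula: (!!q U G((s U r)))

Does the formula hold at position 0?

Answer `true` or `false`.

Answer: false

Derivation:
s_0={p,s}: (!!q U G((s U r)))=False !!q=False !q=True q=False G((s U r))=False (s U r)=False s=True r=False
s_1={p}: (!!q U G((s U r)))=False !!q=False !q=True q=False G((s U r))=False (s U r)=False s=False r=False
s_2={q}: (!!q U G((s U r)))=False !!q=True !q=False q=True G((s U r))=False (s U r)=False s=False r=False
s_3={q,r,s}: (!!q U G((s U r)))=False !!q=True !q=False q=True G((s U r))=False (s U r)=True s=True r=True
s_4={p,s}: (!!q U G((s U r)))=False !!q=False !q=True q=False G((s U r))=False (s U r)=False s=True r=False
s_5={p,s}: (!!q U G((s U r)))=False !!q=False !q=True q=False G((s U r))=False (s U r)=False s=True r=False
s_6={p,s}: (!!q U G((s U r)))=False !!q=False !q=True q=False G((s U r))=False (s U r)=False s=True r=False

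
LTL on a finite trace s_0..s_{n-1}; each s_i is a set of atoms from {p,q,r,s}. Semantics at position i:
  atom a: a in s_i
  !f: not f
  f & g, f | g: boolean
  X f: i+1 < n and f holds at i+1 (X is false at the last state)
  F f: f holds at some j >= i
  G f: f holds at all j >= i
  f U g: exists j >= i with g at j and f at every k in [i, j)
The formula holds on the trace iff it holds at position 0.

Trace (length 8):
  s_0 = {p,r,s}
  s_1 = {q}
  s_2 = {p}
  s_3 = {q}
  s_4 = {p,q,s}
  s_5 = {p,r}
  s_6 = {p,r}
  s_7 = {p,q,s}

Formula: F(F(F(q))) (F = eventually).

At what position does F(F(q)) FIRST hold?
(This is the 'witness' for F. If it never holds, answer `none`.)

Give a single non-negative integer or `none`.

s_0={p,r,s}: F(F(q))=True F(q)=True q=False
s_1={q}: F(F(q))=True F(q)=True q=True
s_2={p}: F(F(q))=True F(q)=True q=False
s_3={q}: F(F(q))=True F(q)=True q=True
s_4={p,q,s}: F(F(q))=True F(q)=True q=True
s_5={p,r}: F(F(q))=True F(q)=True q=False
s_6={p,r}: F(F(q))=True F(q)=True q=False
s_7={p,q,s}: F(F(q))=True F(q)=True q=True
F(F(F(q))) holds; first witness at position 0.

Answer: 0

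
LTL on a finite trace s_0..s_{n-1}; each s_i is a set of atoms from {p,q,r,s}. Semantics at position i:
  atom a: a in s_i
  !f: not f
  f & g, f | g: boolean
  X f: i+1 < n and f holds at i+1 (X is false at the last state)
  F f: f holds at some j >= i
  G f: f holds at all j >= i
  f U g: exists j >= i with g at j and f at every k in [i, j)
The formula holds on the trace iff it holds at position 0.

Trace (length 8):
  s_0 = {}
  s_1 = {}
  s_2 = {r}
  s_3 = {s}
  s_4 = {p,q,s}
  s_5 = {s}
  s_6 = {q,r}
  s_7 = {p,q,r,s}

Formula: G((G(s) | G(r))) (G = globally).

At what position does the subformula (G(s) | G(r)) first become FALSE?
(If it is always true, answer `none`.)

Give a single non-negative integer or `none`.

Answer: 0

Derivation:
s_0={}: (G(s) | G(r))=False G(s)=False s=False G(r)=False r=False
s_1={}: (G(s) | G(r))=False G(s)=False s=False G(r)=False r=False
s_2={r}: (G(s) | G(r))=False G(s)=False s=False G(r)=False r=True
s_3={s}: (G(s) | G(r))=False G(s)=False s=True G(r)=False r=False
s_4={p,q,s}: (G(s) | G(r))=False G(s)=False s=True G(r)=False r=False
s_5={s}: (G(s) | G(r))=False G(s)=False s=True G(r)=False r=False
s_6={q,r}: (G(s) | G(r))=True G(s)=False s=False G(r)=True r=True
s_7={p,q,r,s}: (G(s) | G(r))=True G(s)=True s=True G(r)=True r=True
G((G(s) | G(r))) holds globally = False
First violation at position 0.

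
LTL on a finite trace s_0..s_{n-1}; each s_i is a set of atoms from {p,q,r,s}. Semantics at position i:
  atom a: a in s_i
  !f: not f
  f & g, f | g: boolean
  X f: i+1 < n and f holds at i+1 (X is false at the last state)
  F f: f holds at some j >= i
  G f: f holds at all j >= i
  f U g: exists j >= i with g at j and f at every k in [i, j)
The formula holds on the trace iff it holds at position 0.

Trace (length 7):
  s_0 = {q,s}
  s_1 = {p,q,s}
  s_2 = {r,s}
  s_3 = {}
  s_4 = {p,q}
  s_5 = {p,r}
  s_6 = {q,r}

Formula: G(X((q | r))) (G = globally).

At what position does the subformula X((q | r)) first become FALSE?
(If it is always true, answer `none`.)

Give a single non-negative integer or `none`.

s_0={q,s}: X((q | r))=True (q | r)=True q=True r=False
s_1={p,q,s}: X((q | r))=True (q | r)=True q=True r=False
s_2={r,s}: X((q | r))=False (q | r)=True q=False r=True
s_3={}: X((q | r))=True (q | r)=False q=False r=False
s_4={p,q}: X((q | r))=True (q | r)=True q=True r=False
s_5={p,r}: X((q | r))=True (q | r)=True q=False r=True
s_6={q,r}: X((q | r))=False (q | r)=True q=True r=True
G(X((q | r))) holds globally = False
First violation at position 2.

Answer: 2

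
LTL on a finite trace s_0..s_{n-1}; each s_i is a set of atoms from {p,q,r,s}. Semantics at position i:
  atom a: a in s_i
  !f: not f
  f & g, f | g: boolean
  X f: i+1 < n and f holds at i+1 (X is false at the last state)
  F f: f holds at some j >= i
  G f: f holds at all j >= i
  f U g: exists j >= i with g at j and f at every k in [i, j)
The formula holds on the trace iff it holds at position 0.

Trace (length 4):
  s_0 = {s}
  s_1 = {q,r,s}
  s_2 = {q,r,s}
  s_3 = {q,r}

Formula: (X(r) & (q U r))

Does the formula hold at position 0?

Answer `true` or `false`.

s_0={s}: (X(r) & (q U r))=False X(r)=True r=False (q U r)=False q=False
s_1={q,r,s}: (X(r) & (q U r))=True X(r)=True r=True (q U r)=True q=True
s_2={q,r,s}: (X(r) & (q U r))=True X(r)=True r=True (q U r)=True q=True
s_3={q,r}: (X(r) & (q U r))=False X(r)=False r=True (q U r)=True q=True

Answer: false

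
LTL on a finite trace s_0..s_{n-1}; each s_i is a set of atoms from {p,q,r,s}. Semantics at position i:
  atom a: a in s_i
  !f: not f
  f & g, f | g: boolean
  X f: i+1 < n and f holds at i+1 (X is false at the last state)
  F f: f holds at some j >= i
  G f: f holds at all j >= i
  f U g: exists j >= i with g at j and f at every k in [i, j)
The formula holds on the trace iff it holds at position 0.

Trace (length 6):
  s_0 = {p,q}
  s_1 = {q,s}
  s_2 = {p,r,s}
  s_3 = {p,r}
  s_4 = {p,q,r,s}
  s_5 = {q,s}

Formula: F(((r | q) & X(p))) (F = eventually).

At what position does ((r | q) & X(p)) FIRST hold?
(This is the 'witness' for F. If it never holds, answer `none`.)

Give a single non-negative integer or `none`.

Answer: 1

Derivation:
s_0={p,q}: ((r | q) & X(p))=False (r | q)=True r=False q=True X(p)=False p=True
s_1={q,s}: ((r | q) & X(p))=True (r | q)=True r=False q=True X(p)=True p=False
s_2={p,r,s}: ((r | q) & X(p))=True (r | q)=True r=True q=False X(p)=True p=True
s_3={p,r}: ((r | q) & X(p))=True (r | q)=True r=True q=False X(p)=True p=True
s_4={p,q,r,s}: ((r | q) & X(p))=False (r | q)=True r=True q=True X(p)=False p=True
s_5={q,s}: ((r | q) & X(p))=False (r | q)=True r=False q=True X(p)=False p=False
F(((r | q) & X(p))) holds; first witness at position 1.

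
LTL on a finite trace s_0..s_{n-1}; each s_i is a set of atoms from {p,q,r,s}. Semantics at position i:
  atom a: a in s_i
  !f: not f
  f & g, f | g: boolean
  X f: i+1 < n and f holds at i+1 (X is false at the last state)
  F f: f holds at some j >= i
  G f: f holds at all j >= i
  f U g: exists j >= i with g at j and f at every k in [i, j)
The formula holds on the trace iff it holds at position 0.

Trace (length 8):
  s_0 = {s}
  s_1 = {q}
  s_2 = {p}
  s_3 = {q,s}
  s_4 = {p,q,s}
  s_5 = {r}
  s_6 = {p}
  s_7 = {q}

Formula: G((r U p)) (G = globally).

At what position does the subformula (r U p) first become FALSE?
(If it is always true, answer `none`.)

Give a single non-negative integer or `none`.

Answer: 0

Derivation:
s_0={s}: (r U p)=False r=False p=False
s_1={q}: (r U p)=False r=False p=False
s_2={p}: (r U p)=True r=False p=True
s_3={q,s}: (r U p)=False r=False p=False
s_4={p,q,s}: (r U p)=True r=False p=True
s_5={r}: (r U p)=True r=True p=False
s_6={p}: (r U p)=True r=False p=True
s_7={q}: (r U p)=False r=False p=False
G((r U p)) holds globally = False
First violation at position 0.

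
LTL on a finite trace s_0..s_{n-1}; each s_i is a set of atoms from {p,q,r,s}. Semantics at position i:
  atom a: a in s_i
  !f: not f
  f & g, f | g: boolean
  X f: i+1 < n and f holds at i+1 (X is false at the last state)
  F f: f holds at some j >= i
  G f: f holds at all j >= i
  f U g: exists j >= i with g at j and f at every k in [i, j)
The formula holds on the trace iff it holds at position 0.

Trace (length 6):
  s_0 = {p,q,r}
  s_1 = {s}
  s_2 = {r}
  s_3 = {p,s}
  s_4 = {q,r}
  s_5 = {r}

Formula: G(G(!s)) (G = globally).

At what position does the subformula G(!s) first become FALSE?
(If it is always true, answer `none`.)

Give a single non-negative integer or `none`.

s_0={p,q,r}: G(!s)=False !s=True s=False
s_1={s}: G(!s)=False !s=False s=True
s_2={r}: G(!s)=False !s=True s=False
s_3={p,s}: G(!s)=False !s=False s=True
s_4={q,r}: G(!s)=True !s=True s=False
s_5={r}: G(!s)=True !s=True s=False
G(G(!s)) holds globally = False
First violation at position 0.

Answer: 0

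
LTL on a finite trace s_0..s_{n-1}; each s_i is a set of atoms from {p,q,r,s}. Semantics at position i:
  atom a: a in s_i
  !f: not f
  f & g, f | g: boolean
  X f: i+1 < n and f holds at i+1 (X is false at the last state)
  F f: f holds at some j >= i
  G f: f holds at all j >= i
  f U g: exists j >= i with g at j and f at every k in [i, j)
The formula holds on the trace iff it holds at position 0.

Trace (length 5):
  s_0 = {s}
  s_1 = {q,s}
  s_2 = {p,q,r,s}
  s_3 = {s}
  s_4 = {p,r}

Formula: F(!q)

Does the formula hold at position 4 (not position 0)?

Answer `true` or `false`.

Answer: true

Derivation:
s_0={s}: F(!q)=True !q=True q=False
s_1={q,s}: F(!q)=True !q=False q=True
s_2={p,q,r,s}: F(!q)=True !q=False q=True
s_3={s}: F(!q)=True !q=True q=False
s_4={p,r}: F(!q)=True !q=True q=False
Evaluating at position 4: result = True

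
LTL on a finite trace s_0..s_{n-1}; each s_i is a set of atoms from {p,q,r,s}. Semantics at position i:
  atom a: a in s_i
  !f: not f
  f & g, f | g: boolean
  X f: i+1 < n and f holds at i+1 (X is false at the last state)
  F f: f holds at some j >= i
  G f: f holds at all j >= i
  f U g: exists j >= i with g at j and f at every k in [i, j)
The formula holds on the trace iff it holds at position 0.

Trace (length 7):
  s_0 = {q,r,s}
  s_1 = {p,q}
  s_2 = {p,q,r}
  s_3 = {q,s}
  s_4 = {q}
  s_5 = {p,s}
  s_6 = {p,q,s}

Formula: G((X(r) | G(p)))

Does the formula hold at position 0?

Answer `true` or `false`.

Answer: false

Derivation:
s_0={q,r,s}: G((X(r) | G(p)))=False (X(r) | G(p))=False X(r)=False r=True G(p)=False p=False
s_1={p,q}: G((X(r) | G(p)))=False (X(r) | G(p))=True X(r)=True r=False G(p)=False p=True
s_2={p,q,r}: G((X(r) | G(p)))=False (X(r) | G(p))=False X(r)=False r=True G(p)=False p=True
s_3={q,s}: G((X(r) | G(p)))=False (X(r) | G(p))=False X(r)=False r=False G(p)=False p=False
s_4={q}: G((X(r) | G(p)))=False (X(r) | G(p))=False X(r)=False r=False G(p)=False p=False
s_5={p,s}: G((X(r) | G(p)))=True (X(r) | G(p))=True X(r)=False r=False G(p)=True p=True
s_6={p,q,s}: G((X(r) | G(p)))=True (X(r) | G(p))=True X(r)=False r=False G(p)=True p=True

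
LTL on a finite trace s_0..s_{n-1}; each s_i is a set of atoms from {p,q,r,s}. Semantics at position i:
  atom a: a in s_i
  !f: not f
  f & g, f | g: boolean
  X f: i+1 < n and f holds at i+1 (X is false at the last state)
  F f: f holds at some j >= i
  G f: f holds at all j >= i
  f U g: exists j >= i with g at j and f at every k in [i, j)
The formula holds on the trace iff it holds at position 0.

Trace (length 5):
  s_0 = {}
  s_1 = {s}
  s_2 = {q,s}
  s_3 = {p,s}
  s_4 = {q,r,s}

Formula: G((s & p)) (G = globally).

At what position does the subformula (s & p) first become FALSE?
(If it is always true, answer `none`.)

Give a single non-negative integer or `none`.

Answer: 0

Derivation:
s_0={}: (s & p)=False s=False p=False
s_1={s}: (s & p)=False s=True p=False
s_2={q,s}: (s & p)=False s=True p=False
s_3={p,s}: (s & p)=True s=True p=True
s_4={q,r,s}: (s & p)=False s=True p=False
G((s & p)) holds globally = False
First violation at position 0.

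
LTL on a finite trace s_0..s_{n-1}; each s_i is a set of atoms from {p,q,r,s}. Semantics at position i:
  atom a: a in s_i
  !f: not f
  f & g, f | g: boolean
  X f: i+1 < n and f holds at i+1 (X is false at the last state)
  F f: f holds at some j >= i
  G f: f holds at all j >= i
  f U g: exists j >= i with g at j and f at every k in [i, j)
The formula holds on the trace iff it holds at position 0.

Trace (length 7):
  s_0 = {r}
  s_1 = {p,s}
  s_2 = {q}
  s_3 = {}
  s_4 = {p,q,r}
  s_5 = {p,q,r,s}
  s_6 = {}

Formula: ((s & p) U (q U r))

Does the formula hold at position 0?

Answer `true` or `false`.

s_0={r}: ((s & p) U (q U r))=True (s & p)=False s=False p=False (q U r)=True q=False r=True
s_1={p,s}: ((s & p) U (q U r))=False (s & p)=True s=True p=True (q U r)=False q=False r=False
s_2={q}: ((s & p) U (q U r))=False (s & p)=False s=False p=False (q U r)=False q=True r=False
s_3={}: ((s & p) U (q U r))=False (s & p)=False s=False p=False (q U r)=False q=False r=False
s_4={p,q,r}: ((s & p) U (q U r))=True (s & p)=False s=False p=True (q U r)=True q=True r=True
s_5={p,q,r,s}: ((s & p) U (q U r))=True (s & p)=True s=True p=True (q U r)=True q=True r=True
s_6={}: ((s & p) U (q U r))=False (s & p)=False s=False p=False (q U r)=False q=False r=False

Answer: true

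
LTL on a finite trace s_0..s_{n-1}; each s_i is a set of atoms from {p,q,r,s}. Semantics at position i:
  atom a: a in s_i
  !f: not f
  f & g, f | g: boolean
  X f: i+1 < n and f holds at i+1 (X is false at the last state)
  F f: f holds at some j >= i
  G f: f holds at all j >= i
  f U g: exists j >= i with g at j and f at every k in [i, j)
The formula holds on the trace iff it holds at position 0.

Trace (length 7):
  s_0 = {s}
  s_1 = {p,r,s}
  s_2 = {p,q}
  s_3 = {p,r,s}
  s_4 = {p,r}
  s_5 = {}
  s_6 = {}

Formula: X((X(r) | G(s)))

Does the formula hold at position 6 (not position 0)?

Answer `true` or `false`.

Answer: false

Derivation:
s_0={s}: X((X(r) | G(s)))=False (X(r) | G(s))=True X(r)=True r=False G(s)=False s=True
s_1={p,r,s}: X((X(r) | G(s)))=True (X(r) | G(s))=False X(r)=False r=True G(s)=False s=True
s_2={p,q}: X((X(r) | G(s)))=True (X(r) | G(s))=True X(r)=True r=False G(s)=False s=False
s_3={p,r,s}: X((X(r) | G(s)))=False (X(r) | G(s))=True X(r)=True r=True G(s)=False s=True
s_4={p,r}: X((X(r) | G(s)))=False (X(r) | G(s))=False X(r)=False r=True G(s)=False s=False
s_5={}: X((X(r) | G(s)))=False (X(r) | G(s))=False X(r)=False r=False G(s)=False s=False
s_6={}: X((X(r) | G(s)))=False (X(r) | G(s))=False X(r)=False r=False G(s)=False s=False
Evaluating at position 6: result = False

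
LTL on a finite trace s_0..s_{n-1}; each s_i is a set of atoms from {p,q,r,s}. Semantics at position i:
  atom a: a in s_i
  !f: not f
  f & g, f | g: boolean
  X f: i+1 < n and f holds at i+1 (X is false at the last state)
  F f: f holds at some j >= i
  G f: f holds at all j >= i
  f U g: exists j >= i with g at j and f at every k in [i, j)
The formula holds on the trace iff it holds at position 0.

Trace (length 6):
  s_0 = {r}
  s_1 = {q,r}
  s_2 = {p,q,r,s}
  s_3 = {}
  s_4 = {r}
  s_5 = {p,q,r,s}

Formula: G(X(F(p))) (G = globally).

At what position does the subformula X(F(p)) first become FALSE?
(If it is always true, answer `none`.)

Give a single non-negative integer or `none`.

s_0={r}: X(F(p))=True F(p)=True p=False
s_1={q,r}: X(F(p))=True F(p)=True p=False
s_2={p,q,r,s}: X(F(p))=True F(p)=True p=True
s_3={}: X(F(p))=True F(p)=True p=False
s_4={r}: X(F(p))=True F(p)=True p=False
s_5={p,q,r,s}: X(F(p))=False F(p)=True p=True
G(X(F(p))) holds globally = False
First violation at position 5.

Answer: 5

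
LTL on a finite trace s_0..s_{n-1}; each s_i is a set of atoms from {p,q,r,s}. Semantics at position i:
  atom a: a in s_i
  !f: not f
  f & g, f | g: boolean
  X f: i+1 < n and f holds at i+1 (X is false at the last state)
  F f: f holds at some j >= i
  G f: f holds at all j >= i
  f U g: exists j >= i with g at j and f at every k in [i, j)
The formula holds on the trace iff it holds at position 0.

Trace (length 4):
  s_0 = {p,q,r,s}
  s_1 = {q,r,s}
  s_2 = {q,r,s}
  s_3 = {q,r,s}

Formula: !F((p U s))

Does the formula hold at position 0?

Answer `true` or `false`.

s_0={p,q,r,s}: !F((p U s))=False F((p U s))=True (p U s)=True p=True s=True
s_1={q,r,s}: !F((p U s))=False F((p U s))=True (p U s)=True p=False s=True
s_2={q,r,s}: !F((p U s))=False F((p U s))=True (p U s)=True p=False s=True
s_3={q,r,s}: !F((p U s))=False F((p U s))=True (p U s)=True p=False s=True

Answer: false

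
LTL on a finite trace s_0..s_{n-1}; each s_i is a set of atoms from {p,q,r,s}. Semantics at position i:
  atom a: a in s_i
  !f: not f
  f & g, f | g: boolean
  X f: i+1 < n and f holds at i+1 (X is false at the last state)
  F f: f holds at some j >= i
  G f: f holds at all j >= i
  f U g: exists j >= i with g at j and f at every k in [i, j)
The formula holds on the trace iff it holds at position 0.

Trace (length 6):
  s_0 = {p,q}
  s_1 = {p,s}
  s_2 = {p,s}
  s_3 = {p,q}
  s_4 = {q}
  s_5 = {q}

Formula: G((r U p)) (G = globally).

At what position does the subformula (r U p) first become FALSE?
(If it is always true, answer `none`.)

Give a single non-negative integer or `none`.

s_0={p,q}: (r U p)=True r=False p=True
s_1={p,s}: (r U p)=True r=False p=True
s_2={p,s}: (r U p)=True r=False p=True
s_3={p,q}: (r U p)=True r=False p=True
s_4={q}: (r U p)=False r=False p=False
s_5={q}: (r U p)=False r=False p=False
G((r U p)) holds globally = False
First violation at position 4.

Answer: 4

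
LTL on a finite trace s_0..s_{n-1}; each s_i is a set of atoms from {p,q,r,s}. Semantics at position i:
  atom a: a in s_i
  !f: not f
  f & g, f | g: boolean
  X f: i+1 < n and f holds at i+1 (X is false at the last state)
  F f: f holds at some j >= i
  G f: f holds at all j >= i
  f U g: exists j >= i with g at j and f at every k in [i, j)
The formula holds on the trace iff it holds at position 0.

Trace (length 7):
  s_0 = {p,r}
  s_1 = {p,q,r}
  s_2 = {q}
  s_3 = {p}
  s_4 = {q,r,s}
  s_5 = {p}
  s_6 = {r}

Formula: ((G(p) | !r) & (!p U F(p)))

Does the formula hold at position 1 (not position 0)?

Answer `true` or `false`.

Answer: false

Derivation:
s_0={p,r}: ((G(p) | !r) & (!p U F(p)))=False (G(p) | !r)=False G(p)=False p=True !r=False r=True (!p U F(p))=True !p=False F(p)=True
s_1={p,q,r}: ((G(p) | !r) & (!p U F(p)))=False (G(p) | !r)=False G(p)=False p=True !r=False r=True (!p U F(p))=True !p=False F(p)=True
s_2={q}: ((G(p) | !r) & (!p U F(p)))=True (G(p) | !r)=True G(p)=False p=False !r=True r=False (!p U F(p))=True !p=True F(p)=True
s_3={p}: ((G(p) | !r) & (!p U F(p)))=True (G(p) | !r)=True G(p)=False p=True !r=True r=False (!p U F(p))=True !p=False F(p)=True
s_4={q,r,s}: ((G(p) | !r) & (!p U F(p)))=False (G(p) | !r)=False G(p)=False p=False !r=False r=True (!p U F(p))=True !p=True F(p)=True
s_5={p}: ((G(p) | !r) & (!p U F(p)))=True (G(p) | !r)=True G(p)=False p=True !r=True r=False (!p U F(p))=True !p=False F(p)=True
s_6={r}: ((G(p) | !r) & (!p U F(p)))=False (G(p) | !r)=False G(p)=False p=False !r=False r=True (!p U F(p))=False !p=True F(p)=False
Evaluating at position 1: result = False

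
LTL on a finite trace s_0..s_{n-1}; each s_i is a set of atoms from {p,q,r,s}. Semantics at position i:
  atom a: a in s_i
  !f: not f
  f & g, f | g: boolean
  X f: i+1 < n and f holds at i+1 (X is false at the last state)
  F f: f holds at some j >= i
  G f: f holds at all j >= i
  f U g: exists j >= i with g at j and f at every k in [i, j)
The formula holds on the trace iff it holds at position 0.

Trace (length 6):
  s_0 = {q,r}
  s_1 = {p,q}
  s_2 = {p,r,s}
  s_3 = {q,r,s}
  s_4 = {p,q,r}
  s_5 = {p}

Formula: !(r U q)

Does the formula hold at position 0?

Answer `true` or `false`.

Answer: false

Derivation:
s_0={q,r}: !(r U q)=False (r U q)=True r=True q=True
s_1={p,q}: !(r U q)=False (r U q)=True r=False q=True
s_2={p,r,s}: !(r U q)=False (r U q)=True r=True q=False
s_3={q,r,s}: !(r U q)=False (r U q)=True r=True q=True
s_4={p,q,r}: !(r U q)=False (r U q)=True r=True q=True
s_5={p}: !(r U q)=True (r U q)=False r=False q=False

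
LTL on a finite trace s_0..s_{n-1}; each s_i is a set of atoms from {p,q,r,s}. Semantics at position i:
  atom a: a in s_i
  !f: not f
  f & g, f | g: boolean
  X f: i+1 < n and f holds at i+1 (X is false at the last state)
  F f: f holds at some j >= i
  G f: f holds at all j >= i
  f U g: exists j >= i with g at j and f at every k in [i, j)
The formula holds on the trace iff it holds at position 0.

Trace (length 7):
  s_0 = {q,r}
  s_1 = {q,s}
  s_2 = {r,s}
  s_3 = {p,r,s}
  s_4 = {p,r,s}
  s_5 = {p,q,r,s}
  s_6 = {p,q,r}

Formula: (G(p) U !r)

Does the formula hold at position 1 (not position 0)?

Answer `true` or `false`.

Answer: true

Derivation:
s_0={q,r}: (G(p) U !r)=False G(p)=False p=False !r=False r=True
s_1={q,s}: (G(p) U !r)=True G(p)=False p=False !r=True r=False
s_2={r,s}: (G(p) U !r)=False G(p)=False p=False !r=False r=True
s_3={p,r,s}: (G(p) U !r)=False G(p)=True p=True !r=False r=True
s_4={p,r,s}: (G(p) U !r)=False G(p)=True p=True !r=False r=True
s_5={p,q,r,s}: (G(p) U !r)=False G(p)=True p=True !r=False r=True
s_6={p,q,r}: (G(p) U !r)=False G(p)=True p=True !r=False r=True
Evaluating at position 1: result = True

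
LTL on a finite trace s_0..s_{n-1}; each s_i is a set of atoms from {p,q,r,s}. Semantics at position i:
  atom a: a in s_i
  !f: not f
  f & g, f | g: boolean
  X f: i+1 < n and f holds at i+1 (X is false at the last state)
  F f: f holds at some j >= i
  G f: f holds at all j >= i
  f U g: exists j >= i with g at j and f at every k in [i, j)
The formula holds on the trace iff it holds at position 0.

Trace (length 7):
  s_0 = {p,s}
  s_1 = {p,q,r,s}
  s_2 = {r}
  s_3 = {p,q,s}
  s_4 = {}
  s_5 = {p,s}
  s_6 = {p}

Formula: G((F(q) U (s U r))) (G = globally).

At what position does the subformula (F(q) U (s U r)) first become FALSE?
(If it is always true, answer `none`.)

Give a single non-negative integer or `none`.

Answer: 3

Derivation:
s_0={p,s}: (F(q) U (s U r))=True F(q)=True q=False (s U r)=True s=True r=False
s_1={p,q,r,s}: (F(q) U (s U r))=True F(q)=True q=True (s U r)=True s=True r=True
s_2={r}: (F(q) U (s U r))=True F(q)=True q=False (s U r)=True s=False r=True
s_3={p,q,s}: (F(q) U (s U r))=False F(q)=True q=True (s U r)=False s=True r=False
s_4={}: (F(q) U (s U r))=False F(q)=False q=False (s U r)=False s=False r=False
s_5={p,s}: (F(q) U (s U r))=False F(q)=False q=False (s U r)=False s=True r=False
s_6={p}: (F(q) U (s U r))=False F(q)=False q=False (s U r)=False s=False r=False
G((F(q) U (s U r))) holds globally = False
First violation at position 3.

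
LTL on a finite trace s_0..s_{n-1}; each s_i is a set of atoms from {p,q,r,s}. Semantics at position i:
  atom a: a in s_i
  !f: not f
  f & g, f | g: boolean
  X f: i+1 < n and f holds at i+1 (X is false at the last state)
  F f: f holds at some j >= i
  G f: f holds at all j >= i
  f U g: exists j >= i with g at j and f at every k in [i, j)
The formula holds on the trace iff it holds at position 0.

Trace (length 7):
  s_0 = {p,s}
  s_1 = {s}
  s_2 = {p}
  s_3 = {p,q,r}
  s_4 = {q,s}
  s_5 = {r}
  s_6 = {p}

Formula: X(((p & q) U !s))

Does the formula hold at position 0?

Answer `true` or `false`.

s_0={p,s}: X(((p & q) U !s))=False ((p & q) U !s)=False (p & q)=False p=True q=False !s=False s=True
s_1={s}: X(((p & q) U !s))=True ((p & q) U !s)=False (p & q)=False p=False q=False !s=False s=True
s_2={p}: X(((p & q) U !s))=True ((p & q) U !s)=True (p & q)=False p=True q=False !s=True s=False
s_3={p,q,r}: X(((p & q) U !s))=False ((p & q) U !s)=True (p & q)=True p=True q=True !s=True s=False
s_4={q,s}: X(((p & q) U !s))=True ((p & q) U !s)=False (p & q)=False p=False q=True !s=False s=True
s_5={r}: X(((p & q) U !s))=True ((p & q) U !s)=True (p & q)=False p=False q=False !s=True s=False
s_6={p}: X(((p & q) U !s))=False ((p & q) U !s)=True (p & q)=False p=True q=False !s=True s=False

Answer: false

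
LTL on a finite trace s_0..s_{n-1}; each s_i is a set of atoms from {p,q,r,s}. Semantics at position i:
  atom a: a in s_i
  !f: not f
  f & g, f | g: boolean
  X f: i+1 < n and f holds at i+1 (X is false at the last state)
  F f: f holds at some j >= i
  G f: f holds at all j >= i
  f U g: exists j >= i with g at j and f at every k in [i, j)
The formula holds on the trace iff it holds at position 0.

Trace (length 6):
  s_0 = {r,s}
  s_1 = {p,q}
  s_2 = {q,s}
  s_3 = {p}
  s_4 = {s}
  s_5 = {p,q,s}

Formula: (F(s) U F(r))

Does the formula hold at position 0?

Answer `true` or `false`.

Answer: true

Derivation:
s_0={r,s}: (F(s) U F(r))=True F(s)=True s=True F(r)=True r=True
s_1={p,q}: (F(s) U F(r))=False F(s)=True s=False F(r)=False r=False
s_2={q,s}: (F(s) U F(r))=False F(s)=True s=True F(r)=False r=False
s_3={p}: (F(s) U F(r))=False F(s)=True s=False F(r)=False r=False
s_4={s}: (F(s) U F(r))=False F(s)=True s=True F(r)=False r=False
s_5={p,q,s}: (F(s) U F(r))=False F(s)=True s=True F(r)=False r=False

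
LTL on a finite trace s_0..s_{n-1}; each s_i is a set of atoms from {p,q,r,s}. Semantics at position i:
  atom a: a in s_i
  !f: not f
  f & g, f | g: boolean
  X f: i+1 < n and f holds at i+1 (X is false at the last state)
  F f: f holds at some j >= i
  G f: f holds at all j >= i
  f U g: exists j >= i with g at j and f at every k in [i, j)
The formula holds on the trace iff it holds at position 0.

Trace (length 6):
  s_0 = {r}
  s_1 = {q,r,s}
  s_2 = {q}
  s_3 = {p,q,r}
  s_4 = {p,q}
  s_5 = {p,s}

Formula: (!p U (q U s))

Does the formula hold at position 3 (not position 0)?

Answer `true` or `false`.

s_0={r}: (!p U (q U s))=True !p=True p=False (q U s)=False q=False s=False
s_1={q,r,s}: (!p U (q U s))=True !p=True p=False (q U s)=True q=True s=True
s_2={q}: (!p U (q U s))=True !p=True p=False (q U s)=True q=True s=False
s_3={p,q,r}: (!p U (q U s))=True !p=False p=True (q U s)=True q=True s=False
s_4={p,q}: (!p U (q U s))=True !p=False p=True (q U s)=True q=True s=False
s_5={p,s}: (!p U (q U s))=True !p=False p=True (q U s)=True q=False s=True
Evaluating at position 3: result = True

Answer: true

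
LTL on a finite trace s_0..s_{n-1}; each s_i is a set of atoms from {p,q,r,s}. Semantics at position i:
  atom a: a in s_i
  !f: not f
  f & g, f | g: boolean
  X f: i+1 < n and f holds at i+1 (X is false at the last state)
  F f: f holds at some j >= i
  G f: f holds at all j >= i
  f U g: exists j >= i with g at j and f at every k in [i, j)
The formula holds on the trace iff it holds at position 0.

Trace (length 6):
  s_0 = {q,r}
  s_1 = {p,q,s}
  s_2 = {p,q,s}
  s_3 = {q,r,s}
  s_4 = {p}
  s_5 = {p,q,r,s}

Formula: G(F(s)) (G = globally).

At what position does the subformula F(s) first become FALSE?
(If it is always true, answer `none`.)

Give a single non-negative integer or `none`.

Answer: none

Derivation:
s_0={q,r}: F(s)=True s=False
s_1={p,q,s}: F(s)=True s=True
s_2={p,q,s}: F(s)=True s=True
s_3={q,r,s}: F(s)=True s=True
s_4={p}: F(s)=True s=False
s_5={p,q,r,s}: F(s)=True s=True
G(F(s)) holds globally = True
No violation — formula holds at every position.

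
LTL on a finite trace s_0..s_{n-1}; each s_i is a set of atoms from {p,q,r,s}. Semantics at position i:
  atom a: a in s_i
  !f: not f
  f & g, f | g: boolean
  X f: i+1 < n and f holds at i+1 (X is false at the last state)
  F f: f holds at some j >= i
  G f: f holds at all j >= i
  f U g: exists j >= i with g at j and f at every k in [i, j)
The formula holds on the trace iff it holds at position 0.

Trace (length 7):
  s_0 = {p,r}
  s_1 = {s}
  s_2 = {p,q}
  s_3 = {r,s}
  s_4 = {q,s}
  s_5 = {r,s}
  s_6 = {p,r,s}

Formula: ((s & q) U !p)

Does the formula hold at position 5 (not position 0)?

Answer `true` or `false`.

s_0={p,r}: ((s & q) U !p)=False (s & q)=False s=False q=False !p=False p=True
s_1={s}: ((s & q) U !p)=True (s & q)=False s=True q=False !p=True p=False
s_2={p,q}: ((s & q) U !p)=False (s & q)=False s=False q=True !p=False p=True
s_3={r,s}: ((s & q) U !p)=True (s & q)=False s=True q=False !p=True p=False
s_4={q,s}: ((s & q) U !p)=True (s & q)=True s=True q=True !p=True p=False
s_5={r,s}: ((s & q) U !p)=True (s & q)=False s=True q=False !p=True p=False
s_6={p,r,s}: ((s & q) U !p)=False (s & q)=False s=True q=False !p=False p=True
Evaluating at position 5: result = True

Answer: true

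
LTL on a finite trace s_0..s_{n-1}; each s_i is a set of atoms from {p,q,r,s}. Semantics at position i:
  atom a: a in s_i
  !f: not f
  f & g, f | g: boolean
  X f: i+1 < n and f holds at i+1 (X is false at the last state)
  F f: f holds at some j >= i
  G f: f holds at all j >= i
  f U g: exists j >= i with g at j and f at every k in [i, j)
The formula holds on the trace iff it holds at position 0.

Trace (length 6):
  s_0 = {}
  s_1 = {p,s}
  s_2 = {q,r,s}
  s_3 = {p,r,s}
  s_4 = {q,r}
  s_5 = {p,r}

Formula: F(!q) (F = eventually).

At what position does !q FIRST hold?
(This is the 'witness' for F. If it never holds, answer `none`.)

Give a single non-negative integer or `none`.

s_0={}: !q=True q=False
s_1={p,s}: !q=True q=False
s_2={q,r,s}: !q=False q=True
s_3={p,r,s}: !q=True q=False
s_4={q,r}: !q=False q=True
s_5={p,r}: !q=True q=False
F(!q) holds; first witness at position 0.

Answer: 0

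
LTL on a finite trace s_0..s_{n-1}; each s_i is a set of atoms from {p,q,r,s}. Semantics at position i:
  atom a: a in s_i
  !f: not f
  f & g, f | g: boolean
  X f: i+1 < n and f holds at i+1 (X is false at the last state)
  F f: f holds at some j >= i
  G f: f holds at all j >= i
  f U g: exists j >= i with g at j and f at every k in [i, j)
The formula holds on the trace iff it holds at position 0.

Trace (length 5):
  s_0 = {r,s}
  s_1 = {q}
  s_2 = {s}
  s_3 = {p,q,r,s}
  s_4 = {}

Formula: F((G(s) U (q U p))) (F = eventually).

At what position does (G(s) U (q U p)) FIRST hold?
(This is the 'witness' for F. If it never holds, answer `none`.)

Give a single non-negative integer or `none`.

Answer: 3

Derivation:
s_0={r,s}: (G(s) U (q U p))=False G(s)=False s=True (q U p)=False q=False p=False
s_1={q}: (G(s) U (q U p))=False G(s)=False s=False (q U p)=False q=True p=False
s_2={s}: (G(s) U (q U p))=False G(s)=False s=True (q U p)=False q=False p=False
s_3={p,q,r,s}: (G(s) U (q U p))=True G(s)=False s=True (q U p)=True q=True p=True
s_4={}: (G(s) U (q U p))=False G(s)=False s=False (q U p)=False q=False p=False
F((G(s) U (q U p))) holds; first witness at position 3.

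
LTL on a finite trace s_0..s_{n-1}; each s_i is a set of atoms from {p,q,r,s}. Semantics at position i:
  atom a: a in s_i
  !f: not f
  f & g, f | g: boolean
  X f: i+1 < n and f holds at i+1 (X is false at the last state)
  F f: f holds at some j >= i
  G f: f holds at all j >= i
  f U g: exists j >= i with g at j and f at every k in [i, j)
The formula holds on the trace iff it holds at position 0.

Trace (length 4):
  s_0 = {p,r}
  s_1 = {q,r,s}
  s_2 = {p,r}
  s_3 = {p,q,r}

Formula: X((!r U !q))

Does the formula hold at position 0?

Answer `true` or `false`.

Answer: false

Derivation:
s_0={p,r}: X((!r U !q))=False (!r U !q)=True !r=False r=True !q=True q=False
s_1={q,r,s}: X((!r U !q))=True (!r U !q)=False !r=False r=True !q=False q=True
s_2={p,r}: X((!r U !q))=False (!r U !q)=True !r=False r=True !q=True q=False
s_3={p,q,r}: X((!r U !q))=False (!r U !q)=False !r=False r=True !q=False q=True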